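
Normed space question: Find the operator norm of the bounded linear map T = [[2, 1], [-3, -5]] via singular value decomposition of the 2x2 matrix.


A^T A = [[13, 17], [17, 26]]
trace(A^T A) = 39, det(A^T A) = 49
discriminant = 39^2 - 4*49 = 1325
Largest eigenvalue of A^T A = (trace + sqrt(disc))/2 = 37.7003
||T|| = sqrt(37.7003) = 6.1401

6.1401


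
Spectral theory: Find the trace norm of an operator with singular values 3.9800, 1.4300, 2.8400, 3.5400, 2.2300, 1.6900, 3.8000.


The nuclear norm is the sum of all singular values.
||T||_1 = 3.9800 + 1.4300 + 2.8400 + 3.5400 + 2.2300 + 1.6900 + 3.8000
= 19.5100

19.5100


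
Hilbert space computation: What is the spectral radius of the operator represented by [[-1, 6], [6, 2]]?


For a 2x2 matrix, eigenvalues satisfy lambda^2 - (trace)*lambda + det = 0
trace = -1 + 2 = 1
det = -1*2 - 6*6 = -38
discriminant = 1^2 - 4*(-38) = 153
spectral radius = max |eigenvalue| = 6.6847

6.6847


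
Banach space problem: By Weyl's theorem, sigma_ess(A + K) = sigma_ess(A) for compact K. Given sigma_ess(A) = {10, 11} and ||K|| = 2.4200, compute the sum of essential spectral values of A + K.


By Weyl's theorem, the essential spectrum is invariant under compact perturbations.
sigma_ess(A + K) = sigma_ess(A) = {10, 11}
Sum = 10 + 11 = 21

21


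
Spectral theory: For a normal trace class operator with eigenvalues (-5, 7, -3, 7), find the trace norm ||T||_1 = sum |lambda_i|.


For a normal operator, singular values equal |eigenvalues|.
Trace norm = sum |lambda_i| = 5 + 7 + 3 + 7
= 22

22


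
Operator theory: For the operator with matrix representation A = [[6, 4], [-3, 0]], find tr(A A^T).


trace(A * A^T) = sum of squares of all entries
= 6^2 + 4^2 + (-3)^2 + 0^2
= 36 + 16 + 9 + 0
= 61

61


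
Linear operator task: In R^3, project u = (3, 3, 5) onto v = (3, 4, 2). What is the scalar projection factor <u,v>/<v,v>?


Computing <u,v> = 3*3 + 3*4 + 5*2 = 31
Computing <v,v> = 3^2 + 4^2 + 2^2 = 29
Projection coefficient = 31/29 = 1.0690

1.0690


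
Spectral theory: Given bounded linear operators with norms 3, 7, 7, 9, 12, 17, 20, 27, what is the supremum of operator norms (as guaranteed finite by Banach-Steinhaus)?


By the Uniform Boundedness Principle, the supremum of norms is finite.
sup_k ||T_k|| = max(3, 7, 7, 9, 12, 17, 20, 27) = 27

27


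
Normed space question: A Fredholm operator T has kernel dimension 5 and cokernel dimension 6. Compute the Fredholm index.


The Fredholm index is defined as ind(T) = dim(ker T) - dim(coker T)
= 5 - 6
= -1

-1


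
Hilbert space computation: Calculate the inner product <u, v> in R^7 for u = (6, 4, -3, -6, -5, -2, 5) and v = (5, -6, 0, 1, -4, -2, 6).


Computing the standard inner product <u, v> = sum u_i * v_i
= 6*5 + 4*-6 + -3*0 + -6*1 + -5*-4 + -2*-2 + 5*6
= 30 + -24 + 0 + -6 + 20 + 4 + 30
= 54

54


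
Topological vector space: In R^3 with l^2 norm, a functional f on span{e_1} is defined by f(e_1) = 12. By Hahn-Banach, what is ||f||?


The norm of f is given by ||f|| = sup_{||x||=1} |f(x)|.
On span{e_1}, ||e_1|| = 1, so ||f|| = |f(e_1)| / ||e_1||
= |12| / 1 = 12.0000

12.0000


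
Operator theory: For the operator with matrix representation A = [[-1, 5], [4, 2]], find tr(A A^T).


trace(A * A^T) = sum of squares of all entries
= (-1)^2 + 5^2 + 4^2 + 2^2
= 1 + 25 + 16 + 4
= 46

46


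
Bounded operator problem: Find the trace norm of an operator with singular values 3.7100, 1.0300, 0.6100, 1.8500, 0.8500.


The nuclear norm is the sum of all singular values.
||T||_1 = 3.7100 + 1.0300 + 0.6100 + 1.8500 + 0.8500
= 8.0500

8.0500


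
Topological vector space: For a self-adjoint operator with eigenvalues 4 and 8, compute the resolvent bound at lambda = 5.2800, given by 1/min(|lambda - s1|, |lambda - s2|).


dist(5.2800, {4, 8}) = min(|5.2800 - 4|, |5.2800 - 8|)
= min(1.2800, 2.7200) = 1.2800
Resolvent bound = 1/1.2800 = 0.7812

0.7812


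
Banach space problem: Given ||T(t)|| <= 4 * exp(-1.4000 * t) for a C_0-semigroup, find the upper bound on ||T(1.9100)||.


||T(1.9100)|| <= 4 * exp(-1.4000 * 1.9100)
= 4 * exp(-2.6740)
= 4 * 0.0690
= 0.2759

0.2759


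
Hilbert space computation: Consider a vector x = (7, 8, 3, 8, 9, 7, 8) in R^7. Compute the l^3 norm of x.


The l^3 norm = (sum |x_i|^3)^(1/3)
Sum of 3th powers = 343 + 512 + 27 + 512 + 729 + 343 + 512 = 2978
||x||_3 = (2978)^(1/3) = 14.3872

14.3872


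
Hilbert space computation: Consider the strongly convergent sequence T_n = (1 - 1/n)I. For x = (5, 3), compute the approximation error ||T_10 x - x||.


T_10 x - x = (1 - 1/10)x - x = -x/10
||x|| = sqrt(34) = 5.8310
||T_10 x - x|| = ||x||/10 = 5.8310/10 = 0.5831

0.5831


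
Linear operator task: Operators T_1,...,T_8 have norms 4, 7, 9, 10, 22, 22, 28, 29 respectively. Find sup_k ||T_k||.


By the Uniform Boundedness Principle, the supremum of norms is finite.
sup_k ||T_k|| = max(4, 7, 9, 10, 22, 22, 28, 29) = 29

29


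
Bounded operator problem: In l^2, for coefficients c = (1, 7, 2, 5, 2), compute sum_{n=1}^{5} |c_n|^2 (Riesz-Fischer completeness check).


sum |c_n|^2 = 1^2 + 7^2 + 2^2 + 5^2 + 2^2
= 1 + 49 + 4 + 25 + 4
= 83

83


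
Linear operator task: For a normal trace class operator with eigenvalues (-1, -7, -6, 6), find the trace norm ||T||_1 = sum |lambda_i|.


For a normal operator, singular values equal |eigenvalues|.
Trace norm = sum |lambda_i| = 1 + 7 + 6 + 6
= 20

20


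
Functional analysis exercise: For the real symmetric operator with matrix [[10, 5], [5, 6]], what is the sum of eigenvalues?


For a self-adjoint (symmetric) matrix, the eigenvalues are real.
The sum of eigenvalues equals the trace of the matrix.
trace = 10 + 6 = 16

16


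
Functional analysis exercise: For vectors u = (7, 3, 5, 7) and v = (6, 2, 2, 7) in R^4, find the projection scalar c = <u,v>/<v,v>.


Computing <u,v> = 7*6 + 3*2 + 5*2 + 7*7 = 107
Computing <v,v> = 6^2 + 2^2 + 2^2 + 7^2 = 93
Projection coefficient = 107/93 = 1.1505

1.1505


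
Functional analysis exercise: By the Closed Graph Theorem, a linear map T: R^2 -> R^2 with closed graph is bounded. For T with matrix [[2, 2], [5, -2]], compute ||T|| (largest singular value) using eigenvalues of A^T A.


A^T A = [[29, -6], [-6, 8]]
trace(A^T A) = 37, det(A^T A) = 196
discriminant = 37^2 - 4*196 = 585
Largest eigenvalue of A^T A = (trace + sqrt(disc))/2 = 30.5934
||T|| = sqrt(30.5934) = 5.5311

5.5311


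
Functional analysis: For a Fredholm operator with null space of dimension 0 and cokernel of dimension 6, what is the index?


The Fredholm index is defined as ind(T) = dim(ker T) - dim(coker T)
= 0 - 6
= -6

-6


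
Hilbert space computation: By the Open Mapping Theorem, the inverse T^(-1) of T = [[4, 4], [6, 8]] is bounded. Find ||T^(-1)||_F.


det(T) = 4*8 - 4*6 = 8
T^(-1) = (1/8) * [[8, -4], [-6, 4]] = [[1.0000, -0.5000], [-0.7500, 0.5000]]
||T^(-1)||_F^2 = 1.0000^2 + (-0.5000)^2 + (-0.7500)^2 + 0.5000^2 = 2.0625
||T^(-1)||_F = sqrt(2.0625) = 1.4361

1.4361


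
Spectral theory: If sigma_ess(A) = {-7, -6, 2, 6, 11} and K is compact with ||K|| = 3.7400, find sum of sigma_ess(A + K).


By Weyl's theorem, the essential spectrum is invariant under compact perturbations.
sigma_ess(A + K) = sigma_ess(A) = {-7, -6, 2, 6, 11}
Sum = -7 + -6 + 2 + 6 + 11 = 6

6


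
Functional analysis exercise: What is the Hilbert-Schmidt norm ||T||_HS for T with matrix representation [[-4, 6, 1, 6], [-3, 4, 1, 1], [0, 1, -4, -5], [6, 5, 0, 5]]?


The Hilbert-Schmidt norm is sqrt(sum of squares of all entries).
Sum of squares = (-4)^2 + 6^2 + 1^2 + 6^2 + (-3)^2 + 4^2 + 1^2 + 1^2 + 0^2 + 1^2 + (-4)^2 + (-5)^2 + 6^2 + 5^2 + 0^2 + 5^2
= 16 + 36 + 1 + 36 + 9 + 16 + 1 + 1 + 0 + 1 + 16 + 25 + 36 + 25 + 0 + 25 = 244
||T||_HS = sqrt(244) = 15.6205

15.6205


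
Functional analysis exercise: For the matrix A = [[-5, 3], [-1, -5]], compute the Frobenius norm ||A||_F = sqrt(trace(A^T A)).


||A||_F^2 = sum a_ij^2
= (-5)^2 + 3^2 + (-1)^2 + (-5)^2
= 25 + 9 + 1 + 25 = 60
||A||_F = sqrt(60) = 7.7460

7.7460


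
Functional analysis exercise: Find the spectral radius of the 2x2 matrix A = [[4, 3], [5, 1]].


For a 2x2 matrix, eigenvalues satisfy lambda^2 - (trace)*lambda + det = 0
trace = 4 + 1 = 5
det = 4*1 - 3*5 = -11
discriminant = 5^2 - 4*(-11) = 69
spectral radius = max |eigenvalue| = 6.6533

6.6533


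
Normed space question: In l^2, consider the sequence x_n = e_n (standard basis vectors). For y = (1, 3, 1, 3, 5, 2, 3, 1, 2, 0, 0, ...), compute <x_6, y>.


x_6 = e_6 is the standard basis vector with 1 in position 6.
<x_6, y> = y_6 = 2
As n -> infinity, <x_n, y> -> 0, confirming weak convergence of (x_n) to 0.

2


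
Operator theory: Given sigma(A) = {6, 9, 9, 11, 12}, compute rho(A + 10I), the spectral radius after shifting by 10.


Spectrum of A + 10I = {16, 19, 19, 21, 22}
Spectral radius = max |lambda| over the shifted spectrum
= max(16, 19, 19, 21, 22) = 22

22


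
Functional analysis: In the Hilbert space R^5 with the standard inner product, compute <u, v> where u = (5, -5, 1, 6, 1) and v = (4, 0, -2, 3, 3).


Computing the standard inner product <u, v> = sum u_i * v_i
= 5*4 + -5*0 + 1*-2 + 6*3 + 1*3
= 20 + 0 + -2 + 18 + 3
= 39

39


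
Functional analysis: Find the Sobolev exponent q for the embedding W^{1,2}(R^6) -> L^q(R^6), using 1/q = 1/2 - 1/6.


Using the Sobolev embedding formula: 1/q = 1/p - k/n
1/q = 1/2 - 1/6 = 1/3
q = 1/(1/3) = 3

3.0000


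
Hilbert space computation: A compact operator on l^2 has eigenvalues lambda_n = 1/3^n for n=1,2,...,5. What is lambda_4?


The eigenvalue formula gives lambda_4 = 1/3^4
= 1/81
= 0.0123

0.0123


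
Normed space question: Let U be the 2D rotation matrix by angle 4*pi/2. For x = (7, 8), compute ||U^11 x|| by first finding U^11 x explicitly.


U is a rotation by theta = 4*pi/2
U^11 = rotation by 11*theta = 44*pi/2 = 0*pi/2 (mod 2*pi)
cos(0*pi/2) = 1.0000, sin(0*pi/2) = 0.0000
U^11 x = (1.0000 * 7 - 0.0000 * 8, 0.0000 * 7 + 1.0000 * 8)
= (7.0000, 8.0000)
||U^11 x|| = sqrt(7.0000^2 + 8.0000^2) = sqrt(113.0000) = 10.6301

10.6301


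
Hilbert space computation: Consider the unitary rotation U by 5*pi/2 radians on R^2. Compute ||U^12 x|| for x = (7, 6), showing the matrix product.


U is a rotation by theta = 5*pi/2
U^12 = rotation by 12*theta = 60*pi/2 = 0*pi/2 (mod 2*pi)
cos(0*pi/2) = 1.0000, sin(0*pi/2) = 0.0000
U^12 x = (1.0000 * 7 - 0.0000 * 6, 0.0000 * 7 + 1.0000 * 6)
= (7.0000, 6.0000)
||U^12 x|| = sqrt(7.0000^2 + 6.0000^2) = sqrt(85.0000) = 9.2195

9.2195


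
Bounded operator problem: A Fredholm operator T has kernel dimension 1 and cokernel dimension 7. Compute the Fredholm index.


The Fredholm index is defined as ind(T) = dim(ker T) - dim(coker T)
= 1 - 7
= -6

-6


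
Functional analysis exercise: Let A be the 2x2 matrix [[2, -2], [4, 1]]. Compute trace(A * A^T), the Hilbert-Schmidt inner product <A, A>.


trace(A * A^T) = sum of squares of all entries
= 2^2 + (-2)^2 + 4^2 + 1^2
= 4 + 4 + 16 + 1
= 25

25


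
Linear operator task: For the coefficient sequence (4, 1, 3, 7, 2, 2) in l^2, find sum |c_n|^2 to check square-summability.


sum |c_n|^2 = 4^2 + 1^2 + 3^2 + 7^2 + 2^2 + 2^2
= 16 + 1 + 9 + 49 + 4 + 4
= 83

83


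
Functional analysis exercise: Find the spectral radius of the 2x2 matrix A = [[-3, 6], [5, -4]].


For a 2x2 matrix, eigenvalues satisfy lambda^2 - (trace)*lambda + det = 0
trace = -3 + -4 = -7
det = -3*-4 - 6*5 = -18
discriminant = (-7)^2 - 4*(-18) = 121
spectral radius = max |eigenvalue| = 9.0000

9.0000


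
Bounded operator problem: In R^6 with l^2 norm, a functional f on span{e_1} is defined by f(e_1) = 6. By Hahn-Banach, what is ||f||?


The norm of f is given by ||f|| = sup_{||x||=1} |f(x)|.
On span{e_1}, ||e_1|| = 1, so ||f|| = |f(e_1)| / ||e_1||
= |6| / 1 = 6.0000

6.0000


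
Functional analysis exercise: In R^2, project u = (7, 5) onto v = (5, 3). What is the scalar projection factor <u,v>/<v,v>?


Computing <u,v> = 7*5 + 5*3 = 50
Computing <v,v> = 5^2 + 3^2 = 34
Projection coefficient = 50/34 = 1.4706

1.4706


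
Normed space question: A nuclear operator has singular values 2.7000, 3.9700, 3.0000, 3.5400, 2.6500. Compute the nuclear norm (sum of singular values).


The nuclear norm is the sum of all singular values.
||T||_1 = 2.7000 + 3.9700 + 3.0000 + 3.5400 + 2.6500
= 15.8600

15.8600


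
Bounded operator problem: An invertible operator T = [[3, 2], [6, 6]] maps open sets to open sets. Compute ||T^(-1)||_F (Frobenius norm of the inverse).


det(T) = 3*6 - 2*6 = 6
T^(-1) = (1/6) * [[6, -2], [-6, 3]] = [[1.0000, -0.3333], [-1.0000, 0.5000]]
||T^(-1)||_F^2 = 1.0000^2 + (-0.3333)^2 + (-1.0000)^2 + 0.5000^2 = 2.3611
||T^(-1)||_F = sqrt(2.3611) = 1.5366

1.5366


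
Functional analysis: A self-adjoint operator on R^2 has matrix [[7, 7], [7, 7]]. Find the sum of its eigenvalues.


For a self-adjoint (symmetric) matrix, the eigenvalues are real.
The sum of eigenvalues equals the trace of the matrix.
trace = 7 + 7 = 14

14


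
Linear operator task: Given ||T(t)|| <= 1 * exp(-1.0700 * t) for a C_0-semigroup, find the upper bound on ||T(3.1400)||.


||T(3.1400)|| <= 1 * exp(-1.0700 * 3.1400)
= 1 * exp(-3.3598)
= 1 * 0.0347
= 0.0347

0.0347


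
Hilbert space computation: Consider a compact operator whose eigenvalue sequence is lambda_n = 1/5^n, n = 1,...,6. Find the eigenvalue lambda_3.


The eigenvalue formula gives lambda_3 = 1/5^3
= 1/125
= 0.0080

0.0080


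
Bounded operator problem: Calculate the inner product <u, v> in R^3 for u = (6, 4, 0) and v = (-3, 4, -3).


Computing the standard inner product <u, v> = sum u_i * v_i
= 6*-3 + 4*4 + 0*-3
= -18 + 16 + 0
= -2

-2


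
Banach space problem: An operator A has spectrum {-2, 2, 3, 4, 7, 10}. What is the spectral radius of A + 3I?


Spectrum of A + 3I = {1, 5, 6, 7, 10, 13}
Spectral radius = max |lambda| over the shifted spectrum
= max(1, 5, 6, 7, 10, 13) = 13

13


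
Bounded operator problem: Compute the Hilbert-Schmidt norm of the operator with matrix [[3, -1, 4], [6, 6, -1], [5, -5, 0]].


The Hilbert-Schmidt norm is sqrt(sum of squares of all entries).
Sum of squares = 3^2 + (-1)^2 + 4^2 + 6^2 + 6^2 + (-1)^2 + 5^2 + (-5)^2 + 0^2
= 9 + 1 + 16 + 36 + 36 + 1 + 25 + 25 + 0 = 149
||T||_HS = sqrt(149) = 12.2066

12.2066


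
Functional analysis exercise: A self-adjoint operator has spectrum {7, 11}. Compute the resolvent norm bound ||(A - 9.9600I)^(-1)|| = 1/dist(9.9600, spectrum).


dist(9.9600, {7, 11}) = min(|9.9600 - 7|, |9.9600 - 11|)
= min(2.9600, 1.0400) = 1.0400
Resolvent bound = 1/1.0400 = 0.9615

0.9615


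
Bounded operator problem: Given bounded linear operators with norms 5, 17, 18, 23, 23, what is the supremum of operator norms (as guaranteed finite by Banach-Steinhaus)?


By the Uniform Boundedness Principle, the supremum of norms is finite.
sup_k ||T_k|| = max(5, 17, 18, 23, 23) = 23

23


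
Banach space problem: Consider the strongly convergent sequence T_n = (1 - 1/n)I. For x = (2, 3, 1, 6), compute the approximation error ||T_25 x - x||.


T_25 x - x = (1 - 1/25)x - x = -x/25
||x|| = sqrt(50) = 7.0711
||T_25 x - x|| = ||x||/25 = 7.0711/25 = 0.2828

0.2828


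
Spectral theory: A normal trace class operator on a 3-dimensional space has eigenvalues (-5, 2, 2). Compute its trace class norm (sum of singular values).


For a normal operator, singular values equal |eigenvalues|.
Trace norm = sum |lambda_i| = 5 + 2 + 2
= 9

9


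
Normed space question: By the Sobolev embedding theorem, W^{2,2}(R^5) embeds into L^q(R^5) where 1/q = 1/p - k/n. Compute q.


Using the Sobolev embedding formula: 1/q = 1/p - k/n
1/q = 1/2 - 2/5 = 1/10
q = 1/(1/10) = 10

10.0000


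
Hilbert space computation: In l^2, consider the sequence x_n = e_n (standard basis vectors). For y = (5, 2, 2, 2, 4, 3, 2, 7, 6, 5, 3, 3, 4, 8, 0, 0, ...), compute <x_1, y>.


x_1 = e_1 is the standard basis vector with 1 in position 1.
<x_1, y> = y_1 = 5
As n -> infinity, <x_n, y> -> 0, confirming weak convergence of (x_n) to 0.

5


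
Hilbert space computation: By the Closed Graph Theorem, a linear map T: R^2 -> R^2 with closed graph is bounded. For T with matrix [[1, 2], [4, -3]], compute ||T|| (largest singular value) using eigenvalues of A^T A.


A^T A = [[17, -10], [-10, 13]]
trace(A^T A) = 30, det(A^T A) = 121
discriminant = 30^2 - 4*121 = 416
Largest eigenvalue of A^T A = (trace + sqrt(disc))/2 = 25.1980
||T|| = sqrt(25.1980) = 5.0198

5.0198


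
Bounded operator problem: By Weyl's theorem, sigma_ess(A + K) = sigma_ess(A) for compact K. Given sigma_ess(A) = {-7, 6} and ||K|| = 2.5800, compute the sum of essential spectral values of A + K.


By Weyl's theorem, the essential spectrum is invariant under compact perturbations.
sigma_ess(A + K) = sigma_ess(A) = {-7, 6}
Sum = -7 + 6 = -1

-1


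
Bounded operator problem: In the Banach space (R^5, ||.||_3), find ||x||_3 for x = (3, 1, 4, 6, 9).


The l^3 norm = (sum |x_i|^3)^(1/3)
Sum of 3th powers = 27 + 1 + 64 + 216 + 729 = 1037
||x||_3 = (1037)^(1/3) = 10.1218

10.1218


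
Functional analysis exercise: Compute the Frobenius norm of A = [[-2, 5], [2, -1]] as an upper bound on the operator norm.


||A||_F^2 = sum a_ij^2
= (-2)^2 + 5^2 + 2^2 + (-1)^2
= 4 + 25 + 4 + 1 = 34
||A||_F = sqrt(34) = 5.8310

5.8310


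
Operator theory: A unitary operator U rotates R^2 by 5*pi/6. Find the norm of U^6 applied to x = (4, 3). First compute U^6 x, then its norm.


U is a rotation by theta = 5*pi/6
U^6 = rotation by 6*theta = 30*pi/6 = 6*pi/6 (mod 2*pi)
cos(6*pi/6) = -1.0000, sin(6*pi/6) = 0.0000
U^6 x = (-1.0000 * 4 - 0.0000 * 3, 0.0000 * 4 + -1.0000 * 3)
= (-4.0000, -3.0000)
||U^6 x|| = sqrt((-4.0000)^2 + (-3.0000)^2) = sqrt(25.0000) = 5.0000

5.0000


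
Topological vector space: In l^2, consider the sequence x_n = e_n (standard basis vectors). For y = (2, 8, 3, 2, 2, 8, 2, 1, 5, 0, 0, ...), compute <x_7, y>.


x_7 = e_7 is the standard basis vector with 1 in position 7.
<x_7, y> = y_7 = 2
As n -> infinity, <x_n, y> -> 0, confirming weak convergence of (x_n) to 0.

2


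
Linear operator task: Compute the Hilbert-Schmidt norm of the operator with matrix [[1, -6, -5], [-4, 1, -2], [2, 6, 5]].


The Hilbert-Schmidt norm is sqrt(sum of squares of all entries).
Sum of squares = 1^2 + (-6)^2 + (-5)^2 + (-4)^2 + 1^2 + (-2)^2 + 2^2 + 6^2 + 5^2
= 1 + 36 + 25 + 16 + 1 + 4 + 4 + 36 + 25 = 148
||T||_HS = sqrt(148) = 12.1655

12.1655


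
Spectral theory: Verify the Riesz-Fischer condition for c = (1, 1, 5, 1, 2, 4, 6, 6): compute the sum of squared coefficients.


sum |c_n|^2 = 1^2 + 1^2 + 5^2 + 1^2 + 2^2 + 4^2 + 6^2 + 6^2
= 1 + 1 + 25 + 1 + 4 + 16 + 36 + 36
= 120

120


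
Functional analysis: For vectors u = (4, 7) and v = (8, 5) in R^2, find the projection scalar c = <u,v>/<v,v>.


Computing <u,v> = 4*8 + 7*5 = 67
Computing <v,v> = 8^2 + 5^2 = 89
Projection coefficient = 67/89 = 0.7528

0.7528


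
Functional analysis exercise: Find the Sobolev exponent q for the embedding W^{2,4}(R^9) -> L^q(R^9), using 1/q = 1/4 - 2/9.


Using the Sobolev embedding formula: 1/q = 1/p - k/n
1/q = 1/4 - 2/9 = 1/36
q = 1/(1/36) = 36

36.0000


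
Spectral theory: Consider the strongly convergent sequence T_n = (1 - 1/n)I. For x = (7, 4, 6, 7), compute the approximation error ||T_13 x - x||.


T_13 x - x = (1 - 1/13)x - x = -x/13
||x|| = sqrt(150) = 12.2474
||T_13 x - x|| = ||x||/13 = 12.2474/13 = 0.9421

0.9421


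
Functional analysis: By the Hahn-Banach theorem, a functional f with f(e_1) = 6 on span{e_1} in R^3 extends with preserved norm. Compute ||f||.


The norm of f is given by ||f|| = sup_{||x||=1} |f(x)|.
On span{e_1}, ||e_1|| = 1, so ||f|| = |f(e_1)| / ||e_1||
= |6| / 1 = 6.0000

6.0000


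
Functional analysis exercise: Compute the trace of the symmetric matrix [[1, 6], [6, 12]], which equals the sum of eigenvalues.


For a self-adjoint (symmetric) matrix, the eigenvalues are real.
The sum of eigenvalues equals the trace of the matrix.
trace = 1 + 12 = 13

13


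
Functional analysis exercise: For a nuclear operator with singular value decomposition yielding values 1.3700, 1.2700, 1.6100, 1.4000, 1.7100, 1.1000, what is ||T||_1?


The nuclear norm is the sum of all singular values.
||T||_1 = 1.3700 + 1.2700 + 1.6100 + 1.4000 + 1.7100 + 1.1000
= 8.4600

8.4600


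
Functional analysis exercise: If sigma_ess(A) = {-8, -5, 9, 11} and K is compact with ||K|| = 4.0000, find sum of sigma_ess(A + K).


By Weyl's theorem, the essential spectrum is invariant under compact perturbations.
sigma_ess(A + K) = sigma_ess(A) = {-8, -5, 9, 11}
Sum = -8 + -5 + 9 + 11 = 7

7


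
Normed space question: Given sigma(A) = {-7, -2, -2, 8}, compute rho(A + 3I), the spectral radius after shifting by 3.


Spectrum of A + 3I = {-4, 1, 1, 11}
Spectral radius = max |lambda| over the shifted spectrum
= max(4, 1, 1, 11) = 11

11


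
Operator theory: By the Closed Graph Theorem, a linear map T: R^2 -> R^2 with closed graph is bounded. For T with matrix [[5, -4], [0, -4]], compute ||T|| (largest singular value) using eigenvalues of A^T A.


A^T A = [[25, -20], [-20, 32]]
trace(A^T A) = 57, det(A^T A) = 400
discriminant = 57^2 - 4*400 = 1649
Largest eigenvalue of A^T A = (trace + sqrt(disc))/2 = 48.8039
||T|| = sqrt(48.8039) = 6.9860

6.9860


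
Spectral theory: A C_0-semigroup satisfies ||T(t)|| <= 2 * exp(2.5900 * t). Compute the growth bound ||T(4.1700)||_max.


||T(4.1700)|| <= 2 * exp(2.5900 * 4.1700)
= 2 * exp(10.8003)
= 2 * 49035.5096
= 98071.0192

98071.0192


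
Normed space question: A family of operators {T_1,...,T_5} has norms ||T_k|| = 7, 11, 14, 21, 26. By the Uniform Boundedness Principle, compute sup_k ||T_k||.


By the Uniform Boundedness Principle, the supremum of norms is finite.
sup_k ||T_k|| = max(7, 11, 14, 21, 26) = 26

26


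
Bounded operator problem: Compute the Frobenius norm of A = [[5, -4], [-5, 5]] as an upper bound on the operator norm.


||A||_F^2 = sum a_ij^2
= 5^2 + (-4)^2 + (-5)^2 + 5^2
= 25 + 16 + 25 + 25 = 91
||A||_F = sqrt(91) = 9.5394

9.5394


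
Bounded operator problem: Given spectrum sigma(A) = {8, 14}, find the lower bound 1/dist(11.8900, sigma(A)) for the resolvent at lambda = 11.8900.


dist(11.8900, {8, 14}) = min(|11.8900 - 8|, |11.8900 - 14|)
= min(3.8900, 2.1100) = 2.1100
Resolvent bound = 1/2.1100 = 0.4739

0.4739


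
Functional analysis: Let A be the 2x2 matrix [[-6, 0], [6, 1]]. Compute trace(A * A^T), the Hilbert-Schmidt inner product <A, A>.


trace(A * A^T) = sum of squares of all entries
= (-6)^2 + 0^2 + 6^2 + 1^2
= 36 + 0 + 36 + 1
= 73

73


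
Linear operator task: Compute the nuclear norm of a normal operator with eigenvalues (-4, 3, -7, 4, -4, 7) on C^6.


For a normal operator, singular values equal |eigenvalues|.
Trace norm = sum |lambda_i| = 4 + 3 + 7 + 4 + 4 + 7
= 29

29


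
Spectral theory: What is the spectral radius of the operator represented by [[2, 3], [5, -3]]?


For a 2x2 matrix, eigenvalues satisfy lambda^2 - (trace)*lambda + det = 0
trace = 2 + -3 = -1
det = 2*-3 - 3*5 = -21
discriminant = (-1)^2 - 4*(-21) = 85
spectral radius = max |eigenvalue| = 5.1098

5.1098


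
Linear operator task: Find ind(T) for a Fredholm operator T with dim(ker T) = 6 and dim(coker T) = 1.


The Fredholm index is defined as ind(T) = dim(ker T) - dim(coker T)
= 6 - 1
= 5

5


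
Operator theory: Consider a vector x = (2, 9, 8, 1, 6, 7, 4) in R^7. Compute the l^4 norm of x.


The l^4 norm = (sum |x_i|^4)^(1/4)
Sum of 4th powers = 16 + 6561 + 4096 + 1 + 1296 + 2401 + 256 = 14627
||x||_4 = (14627)^(1/4) = 10.9974

10.9974


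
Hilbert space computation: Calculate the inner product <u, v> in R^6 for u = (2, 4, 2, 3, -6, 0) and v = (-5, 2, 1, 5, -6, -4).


Computing the standard inner product <u, v> = sum u_i * v_i
= 2*-5 + 4*2 + 2*1 + 3*5 + -6*-6 + 0*-4
= -10 + 8 + 2 + 15 + 36 + 0
= 51

51


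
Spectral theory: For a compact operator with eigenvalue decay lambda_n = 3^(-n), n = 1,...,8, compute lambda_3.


The eigenvalue formula gives lambda_3 = 1/3^3
= 1/27
= 0.0370

0.0370


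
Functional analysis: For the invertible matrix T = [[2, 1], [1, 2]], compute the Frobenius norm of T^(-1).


det(T) = 2*2 - 1*1 = 3
T^(-1) = (1/3) * [[2, -1], [-1, 2]] = [[0.6667, -0.3333], [-0.3333, 0.6667]]
||T^(-1)||_F^2 = 0.6667^2 + (-0.3333)^2 + (-0.3333)^2 + 0.6667^2 = 1.1111
||T^(-1)||_F = sqrt(1.1111) = 1.0541

1.0541


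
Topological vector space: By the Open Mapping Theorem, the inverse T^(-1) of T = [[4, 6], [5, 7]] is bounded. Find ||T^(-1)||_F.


det(T) = 4*7 - 6*5 = -2
T^(-1) = (1/-2) * [[7, -6], [-5, 4]] = [[-3.5000, 3.0000], [2.5000, -2.0000]]
||T^(-1)||_F^2 = (-3.5000)^2 + 3.0000^2 + 2.5000^2 + (-2.0000)^2 = 31.5000
||T^(-1)||_F = sqrt(31.5000) = 5.6125

5.6125


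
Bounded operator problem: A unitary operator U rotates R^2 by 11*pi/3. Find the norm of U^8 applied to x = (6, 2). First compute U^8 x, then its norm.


U is a rotation by theta = 11*pi/3
U^8 = rotation by 8*theta = 88*pi/3 = 4*pi/3 (mod 2*pi)
cos(4*pi/3) = -0.5000, sin(4*pi/3) = -0.8660
U^8 x = (-0.5000 * 6 - -0.8660 * 2, -0.8660 * 6 + -0.5000 * 2)
= (-1.2679, -6.1962)
||U^8 x|| = sqrt((-1.2679)^2 + (-6.1962)^2) = sqrt(40.0000) = 6.3246

6.3246


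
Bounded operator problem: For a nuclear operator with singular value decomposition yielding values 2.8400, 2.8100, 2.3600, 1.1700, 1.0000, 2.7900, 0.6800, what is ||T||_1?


The nuclear norm is the sum of all singular values.
||T||_1 = 2.8400 + 2.8100 + 2.3600 + 1.1700 + 1.0000 + 2.7900 + 0.6800
= 13.6500

13.6500


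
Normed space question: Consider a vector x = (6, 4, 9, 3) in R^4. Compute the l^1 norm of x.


The l^1 norm equals the sum of absolute values of all components.
||x||_1 = 6 + 4 + 9 + 3
= 22

22.0000


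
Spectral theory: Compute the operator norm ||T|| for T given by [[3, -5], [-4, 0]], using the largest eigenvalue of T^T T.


A^T A = [[25, -15], [-15, 25]]
trace(A^T A) = 50, det(A^T A) = 400
discriminant = 50^2 - 4*400 = 900
Largest eigenvalue of A^T A = (trace + sqrt(disc))/2 = 40.0000
||T|| = sqrt(40.0000) = 6.3246

6.3246


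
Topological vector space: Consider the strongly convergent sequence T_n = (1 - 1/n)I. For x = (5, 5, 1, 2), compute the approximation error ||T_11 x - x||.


T_11 x - x = (1 - 1/11)x - x = -x/11
||x|| = sqrt(55) = 7.4162
||T_11 x - x|| = ||x||/11 = 7.4162/11 = 0.6742

0.6742


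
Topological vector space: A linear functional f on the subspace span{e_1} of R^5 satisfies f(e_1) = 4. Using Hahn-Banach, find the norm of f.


The norm of f is given by ||f|| = sup_{||x||=1} |f(x)|.
On span{e_1}, ||e_1|| = 1, so ||f|| = |f(e_1)| / ||e_1||
= |4| / 1 = 4.0000

4.0000


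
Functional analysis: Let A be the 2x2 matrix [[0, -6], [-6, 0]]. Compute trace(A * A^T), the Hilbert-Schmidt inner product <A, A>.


trace(A * A^T) = sum of squares of all entries
= 0^2 + (-6)^2 + (-6)^2 + 0^2
= 0 + 36 + 36 + 0
= 72

72


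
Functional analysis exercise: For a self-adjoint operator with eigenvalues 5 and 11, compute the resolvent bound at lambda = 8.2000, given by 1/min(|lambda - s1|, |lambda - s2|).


dist(8.2000, {5, 11}) = min(|8.2000 - 5|, |8.2000 - 11|)
= min(3.2000, 2.8000) = 2.8000
Resolvent bound = 1/2.8000 = 0.3571

0.3571


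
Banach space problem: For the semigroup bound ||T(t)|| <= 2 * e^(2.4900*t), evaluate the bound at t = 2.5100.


||T(2.5100)|| <= 2 * exp(2.4900 * 2.5100)
= 2 * exp(6.2499)
= 2 * 517.9610
= 1035.9221

1035.9221


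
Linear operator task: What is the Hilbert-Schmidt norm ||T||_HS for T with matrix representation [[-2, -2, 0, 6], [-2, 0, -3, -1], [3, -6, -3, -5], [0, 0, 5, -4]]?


The Hilbert-Schmidt norm is sqrt(sum of squares of all entries).
Sum of squares = (-2)^2 + (-2)^2 + 0^2 + 6^2 + (-2)^2 + 0^2 + (-3)^2 + (-1)^2 + 3^2 + (-6)^2 + (-3)^2 + (-5)^2 + 0^2 + 0^2 + 5^2 + (-4)^2
= 4 + 4 + 0 + 36 + 4 + 0 + 9 + 1 + 9 + 36 + 9 + 25 + 0 + 0 + 25 + 16 = 178
||T||_HS = sqrt(178) = 13.3417

13.3417


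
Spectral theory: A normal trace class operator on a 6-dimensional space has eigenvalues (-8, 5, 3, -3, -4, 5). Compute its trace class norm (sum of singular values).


For a normal operator, singular values equal |eigenvalues|.
Trace norm = sum |lambda_i| = 8 + 5 + 3 + 3 + 4 + 5
= 28

28


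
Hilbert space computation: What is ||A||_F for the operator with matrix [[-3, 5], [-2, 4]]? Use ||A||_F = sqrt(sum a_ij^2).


||A||_F^2 = sum a_ij^2
= (-3)^2 + 5^2 + (-2)^2 + 4^2
= 9 + 25 + 4 + 16 = 54
||A||_F = sqrt(54) = 7.3485

7.3485


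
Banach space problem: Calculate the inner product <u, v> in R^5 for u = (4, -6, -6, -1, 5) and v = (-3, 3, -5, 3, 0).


Computing the standard inner product <u, v> = sum u_i * v_i
= 4*-3 + -6*3 + -6*-5 + -1*3 + 5*0
= -12 + -18 + 30 + -3 + 0
= -3

-3


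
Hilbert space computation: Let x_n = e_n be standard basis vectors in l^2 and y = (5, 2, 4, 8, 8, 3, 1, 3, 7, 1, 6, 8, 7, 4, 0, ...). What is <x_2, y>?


x_2 = e_2 is the standard basis vector with 1 in position 2.
<x_2, y> = y_2 = 2
As n -> infinity, <x_n, y> -> 0, confirming weak convergence of (x_n) to 0.

2


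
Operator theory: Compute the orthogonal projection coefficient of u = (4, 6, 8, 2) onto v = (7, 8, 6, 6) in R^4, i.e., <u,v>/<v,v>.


Computing <u,v> = 4*7 + 6*8 + 8*6 + 2*6 = 136
Computing <v,v> = 7^2 + 8^2 + 6^2 + 6^2 = 185
Projection coefficient = 136/185 = 0.7351

0.7351


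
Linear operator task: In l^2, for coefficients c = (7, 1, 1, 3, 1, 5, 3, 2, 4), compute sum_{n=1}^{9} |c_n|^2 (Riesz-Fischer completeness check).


sum |c_n|^2 = 7^2 + 1^2 + 1^2 + 3^2 + 1^2 + 5^2 + 3^2 + 2^2 + 4^2
= 49 + 1 + 1 + 9 + 1 + 25 + 9 + 4 + 16
= 115

115


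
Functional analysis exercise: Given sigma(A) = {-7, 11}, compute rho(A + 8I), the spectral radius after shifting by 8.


Spectrum of A + 8I = {1, 19}
Spectral radius = max |lambda| over the shifted spectrum
= max(1, 19) = 19

19


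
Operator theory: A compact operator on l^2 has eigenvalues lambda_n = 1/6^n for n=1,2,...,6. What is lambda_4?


The eigenvalue formula gives lambda_4 = 1/6^4
= 1/1296
= 7.7160e-04

7.7160e-04


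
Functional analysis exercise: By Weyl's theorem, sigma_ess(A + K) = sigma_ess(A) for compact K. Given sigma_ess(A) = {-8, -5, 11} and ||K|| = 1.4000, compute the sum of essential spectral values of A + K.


By Weyl's theorem, the essential spectrum is invariant under compact perturbations.
sigma_ess(A + K) = sigma_ess(A) = {-8, -5, 11}
Sum = -8 + -5 + 11 = -2

-2


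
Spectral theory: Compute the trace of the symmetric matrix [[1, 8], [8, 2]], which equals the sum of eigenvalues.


For a self-adjoint (symmetric) matrix, the eigenvalues are real.
The sum of eigenvalues equals the trace of the matrix.
trace = 1 + 2 = 3

3


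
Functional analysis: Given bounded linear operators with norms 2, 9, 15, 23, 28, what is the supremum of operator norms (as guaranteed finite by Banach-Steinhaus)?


By the Uniform Boundedness Principle, the supremum of norms is finite.
sup_k ||T_k|| = max(2, 9, 15, 23, 28) = 28

28


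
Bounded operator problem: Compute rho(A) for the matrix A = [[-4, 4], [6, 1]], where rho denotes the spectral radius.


For a 2x2 matrix, eigenvalues satisfy lambda^2 - (trace)*lambda + det = 0
trace = -4 + 1 = -3
det = -4*1 - 4*6 = -28
discriminant = (-3)^2 - 4*(-28) = 121
spectral radius = max |eigenvalue| = 7.0000

7.0000


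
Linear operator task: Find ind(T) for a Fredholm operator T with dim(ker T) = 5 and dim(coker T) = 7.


The Fredholm index is defined as ind(T) = dim(ker T) - dim(coker T)
= 5 - 7
= -2

-2


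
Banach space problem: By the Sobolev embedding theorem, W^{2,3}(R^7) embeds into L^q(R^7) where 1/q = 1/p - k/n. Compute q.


Using the Sobolev embedding formula: 1/q = 1/p - k/n
1/q = 1/3 - 2/7 = 1/21
q = 1/(1/21) = 21

21.0000


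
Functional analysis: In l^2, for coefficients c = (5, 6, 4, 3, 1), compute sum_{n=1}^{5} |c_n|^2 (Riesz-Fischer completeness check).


sum |c_n|^2 = 5^2 + 6^2 + 4^2 + 3^2 + 1^2
= 25 + 36 + 16 + 9 + 1
= 87

87


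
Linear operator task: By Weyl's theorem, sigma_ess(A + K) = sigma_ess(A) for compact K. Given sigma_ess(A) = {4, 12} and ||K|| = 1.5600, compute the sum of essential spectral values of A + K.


By Weyl's theorem, the essential spectrum is invariant under compact perturbations.
sigma_ess(A + K) = sigma_ess(A) = {4, 12}
Sum = 4 + 12 = 16

16


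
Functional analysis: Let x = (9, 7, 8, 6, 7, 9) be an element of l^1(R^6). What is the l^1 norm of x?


The l^1 norm equals the sum of absolute values of all components.
||x||_1 = 9 + 7 + 8 + 6 + 7 + 9
= 46

46.0000


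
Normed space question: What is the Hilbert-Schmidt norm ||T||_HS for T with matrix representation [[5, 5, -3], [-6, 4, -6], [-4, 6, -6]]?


The Hilbert-Schmidt norm is sqrt(sum of squares of all entries).
Sum of squares = 5^2 + 5^2 + (-3)^2 + (-6)^2 + 4^2 + (-6)^2 + (-4)^2 + 6^2 + (-6)^2
= 25 + 25 + 9 + 36 + 16 + 36 + 16 + 36 + 36 = 235
||T||_HS = sqrt(235) = 15.3297

15.3297


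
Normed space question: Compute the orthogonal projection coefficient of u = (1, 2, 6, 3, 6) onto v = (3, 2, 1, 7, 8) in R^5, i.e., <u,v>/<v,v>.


Computing <u,v> = 1*3 + 2*2 + 6*1 + 3*7 + 6*8 = 82
Computing <v,v> = 3^2 + 2^2 + 1^2 + 7^2 + 8^2 = 127
Projection coefficient = 82/127 = 0.6457

0.6457


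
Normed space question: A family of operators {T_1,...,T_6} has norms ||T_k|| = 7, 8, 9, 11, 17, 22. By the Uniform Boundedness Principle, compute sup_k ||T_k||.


By the Uniform Boundedness Principle, the supremum of norms is finite.
sup_k ||T_k|| = max(7, 8, 9, 11, 17, 22) = 22

22


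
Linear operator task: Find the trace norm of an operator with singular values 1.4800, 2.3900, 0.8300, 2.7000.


The nuclear norm is the sum of all singular values.
||T||_1 = 1.4800 + 2.3900 + 0.8300 + 2.7000
= 7.4000

7.4000


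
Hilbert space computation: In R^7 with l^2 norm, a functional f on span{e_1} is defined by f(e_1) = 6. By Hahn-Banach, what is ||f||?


The norm of f is given by ||f|| = sup_{||x||=1} |f(x)|.
On span{e_1}, ||e_1|| = 1, so ||f|| = |f(e_1)| / ||e_1||
= |6| / 1 = 6.0000

6.0000


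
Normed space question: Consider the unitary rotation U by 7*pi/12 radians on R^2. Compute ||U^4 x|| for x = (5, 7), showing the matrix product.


U is a rotation by theta = 7*pi/12
U^4 = rotation by 4*theta = 28*pi/12 = 4*pi/12 (mod 2*pi)
cos(4*pi/12) = 0.5000, sin(4*pi/12) = 0.8660
U^4 x = (0.5000 * 5 - 0.8660 * 7, 0.8660 * 5 + 0.5000 * 7)
= (-3.5622, 7.8301)
||U^4 x|| = sqrt((-3.5622)^2 + 7.8301^2) = sqrt(74.0000) = 8.6023

8.6023


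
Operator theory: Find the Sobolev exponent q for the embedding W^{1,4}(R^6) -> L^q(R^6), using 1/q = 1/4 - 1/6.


Using the Sobolev embedding formula: 1/q = 1/p - k/n
1/q = 1/4 - 1/6 = 1/12
q = 1/(1/12) = 12

12.0000


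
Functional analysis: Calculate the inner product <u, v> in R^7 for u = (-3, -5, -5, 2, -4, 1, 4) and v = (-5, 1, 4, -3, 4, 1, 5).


Computing the standard inner product <u, v> = sum u_i * v_i
= -3*-5 + -5*1 + -5*4 + 2*-3 + -4*4 + 1*1 + 4*5
= 15 + -5 + -20 + -6 + -16 + 1 + 20
= -11

-11


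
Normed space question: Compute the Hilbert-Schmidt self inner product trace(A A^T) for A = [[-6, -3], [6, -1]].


trace(A * A^T) = sum of squares of all entries
= (-6)^2 + (-3)^2 + 6^2 + (-1)^2
= 36 + 9 + 36 + 1
= 82

82


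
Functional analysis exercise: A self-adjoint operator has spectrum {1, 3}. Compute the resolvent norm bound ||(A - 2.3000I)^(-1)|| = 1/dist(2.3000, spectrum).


dist(2.3000, {1, 3}) = min(|2.3000 - 1|, |2.3000 - 3|)
= min(1.3000, 0.7000) = 0.7000
Resolvent bound = 1/0.7000 = 1.4286

1.4286


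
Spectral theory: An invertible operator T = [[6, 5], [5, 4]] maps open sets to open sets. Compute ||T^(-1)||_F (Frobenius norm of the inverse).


det(T) = 6*4 - 5*5 = -1
T^(-1) = (1/-1) * [[4, -5], [-5, 6]] = [[-4.0000, 5.0000], [5.0000, -6.0000]]
||T^(-1)||_F^2 = (-4.0000)^2 + 5.0000^2 + 5.0000^2 + (-6.0000)^2 = 102.0000
||T^(-1)||_F = sqrt(102.0000) = 10.0995

10.0995


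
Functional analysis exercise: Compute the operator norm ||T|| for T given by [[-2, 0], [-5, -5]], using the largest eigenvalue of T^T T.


A^T A = [[29, 25], [25, 25]]
trace(A^T A) = 54, det(A^T A) = 100
discriminant = 54^2 - 4*100 = 2516
Largest eigenvalue of A^T A = (trace + sqrt(disc))/2 = 52.0799
||T|| = sqrt(52.0799) = 7.2166

7.2166


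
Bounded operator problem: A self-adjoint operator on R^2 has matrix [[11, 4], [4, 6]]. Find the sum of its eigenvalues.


For a self-adjoint (symmetric) matrix, the eigenvalues are real.
The sum of eigenvalues equals the trace of the matrix.
trace = 11 + 6 = 17

17


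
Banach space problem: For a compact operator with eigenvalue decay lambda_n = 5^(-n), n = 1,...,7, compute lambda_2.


The eigenvalue formula gives lambda_2 = 1/5^2
= 1/25
= 0.0400

0.0400


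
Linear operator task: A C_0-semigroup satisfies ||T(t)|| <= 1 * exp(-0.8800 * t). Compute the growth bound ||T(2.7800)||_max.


||T(2.7800)|| <= 1 * exp(-0.8800 * 2.7800)
= 1 * exp(-2.4464)
= 1 * 0.0866
= 0.0866

0.0866


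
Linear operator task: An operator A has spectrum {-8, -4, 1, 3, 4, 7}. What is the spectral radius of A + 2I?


Spectrum of A + 2I = {-6, -2, 3, 5, 6, 9}
Spectral radius = max |lambda| over the shifted spectrum
= max(6, 2, 3, 5, 6, 9) = 9

9


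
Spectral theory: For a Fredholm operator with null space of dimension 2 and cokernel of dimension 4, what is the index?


The Fredholm index is defined as ind(T) = dim(ker T) - dim(coker T)
= 2 - 4
= -2

-2


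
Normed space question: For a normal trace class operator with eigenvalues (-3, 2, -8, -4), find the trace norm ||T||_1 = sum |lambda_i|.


For a normal operator, singular values equal |eigenvalues|.
Trace norm = sum |lambda_i| = 3 + 2 + 8 + 4
= 17

17


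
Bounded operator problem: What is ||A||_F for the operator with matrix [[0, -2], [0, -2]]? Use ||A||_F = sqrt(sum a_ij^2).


||A||_F^2 = sum a_ij^2
= 0^2 + (-2)^2 + 0^2 + (-2)^2
= 0 + 4 + 0 + 4 = 8
||A||_F = sqrt(8) = 2.8284

2.8284


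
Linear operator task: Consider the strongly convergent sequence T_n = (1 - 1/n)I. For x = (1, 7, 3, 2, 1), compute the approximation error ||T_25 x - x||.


T_25 x - x = (1 - 1/25)x - x = -x/25
||x|| = sqrt(64) = 8.0000
||T_25 x - x|| = ||x||/25 = 8.0000/25 = 0.3200

0.3200


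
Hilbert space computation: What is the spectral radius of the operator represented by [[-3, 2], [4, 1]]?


For a 2x2 matrix, eigenvalues satisfy lambda^2 - (trace)*lambda + det = 0
trace = -3 + 1 = -2
det = -3*1 - 2*4 = -11
discriminant = (-2)^2 - 4*(-11) = 48
spectral radius = max |eigenvalue| = 4.4641

4.4641


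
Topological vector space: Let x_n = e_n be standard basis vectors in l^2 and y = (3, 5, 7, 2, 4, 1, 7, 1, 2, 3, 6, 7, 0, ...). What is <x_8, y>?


x_8 = e_8 is the standard basis vector with 1 in position 8.
<x_8, y> = y_8 = 1
As n -> infinity, <x_n, y> -> 0, confirming weak convergence of (x_n) to 0.

1


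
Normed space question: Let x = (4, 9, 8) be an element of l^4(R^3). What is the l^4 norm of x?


The l^4 norm = (sum |x_i|^4)^(1/4)
Sum of 4th powers = 256 + 6561 + 4096 = 10913
||x||_4 = (10913)^(1/4) = 10.2208

10.2208


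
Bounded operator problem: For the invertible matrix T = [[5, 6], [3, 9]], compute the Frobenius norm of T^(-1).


det(T) = 5*9 - 6*3 = 27
T^(-1) = (1/27) * [[9, -6], [-3, 5]] = [[0.3333, -0.2222], [-0.1111, 0.1852]]
||T^(-1)||_F^2 = 0.3333^2 + (-0.2222)^2 + (-0.1111)^2 + 0.1852^2 = 0.2071
||T^(-1)||_F = sqrt(0.2071) = 0.4551

0.4551


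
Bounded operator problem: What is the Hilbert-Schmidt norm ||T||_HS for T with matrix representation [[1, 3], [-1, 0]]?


The Hilbert-Schmidt norm is sqrt(sum of squares of all entries).
Sum of squares = 1^2 + 3^2 + (-1)^2 + 0^2
= 1 + 9 + 1 + 0 = 11
||T||_HS = sqrt(11) = 3.3166

3.3166
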